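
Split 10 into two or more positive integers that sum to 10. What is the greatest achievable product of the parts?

Define f[k] = max over 1≤i<k of i · max(k−i, f[k−i]); the inner max lets the remainder stay uncut if that's better.
Small cases: f[2]=1, f[3]=2.
f[4] = 2·max(2,1) = 2·2 = 4
f[5] = 2·max(3,2) = 2·3 = 6
f[6] = 3·max(3,2) = 3·3 = 9
f[7] = 2·max(5,6) = 2·6 = 12
f[8] = 2·max(6,9) = 2·9 = 18
f[9] = 3·max(6,9) = 3·9 = 27
f[10] = 2·max(8,18) = 2·18 = 36
One optimal split: 3 + 3 + 2 + 2; product 3·3·2·2 = 36.

36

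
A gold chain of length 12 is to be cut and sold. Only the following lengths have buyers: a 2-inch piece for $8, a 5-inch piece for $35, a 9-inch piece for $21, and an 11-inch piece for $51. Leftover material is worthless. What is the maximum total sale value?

Build f[k] bottom-up: f[k] = max over allowed piece i of (p[i] + f[k−i]).
f[1] = 0
f[2] = 8
f[3] = 8
f[4] = 16  (first piece 2, then f[2]=8)
f[5] = 35
f[6] = 35
f[7] = 43  (first piece 2, then f[5]=35)
f[8] = 43
f[9] = 51  (first piece 2, then f[7]=43)
f[10] = 70  (first piece 5, then f[5]=35)
f[11] = 70
f[12] = 78  (first piece 2, then f[10]=70)
One optimal cutting: 5 + 5 + 2 → $78.

78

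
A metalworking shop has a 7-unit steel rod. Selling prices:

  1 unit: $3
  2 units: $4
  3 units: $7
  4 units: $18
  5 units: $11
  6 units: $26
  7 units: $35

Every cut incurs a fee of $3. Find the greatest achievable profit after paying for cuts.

Build v[k] bottom-up: v[k] = max over allowed piece i of (p[i] + v[k−i]) − 3 per cut.
v[1] = 3
v[2] = max(3+3-3, 4+0) = 4
v[3] = max(3+4-3, 4+3-3, 7+0) = 7
v[4] = max(3+7-3, 4+4-3, 7+3-3, 18+0) = 18
v[5] = max(3+18-3, 4+7-3, 7+4-3, 18+3-3, 11+0) = 18
v[6] = max(3+18-3, 4+18-3, 7+7-3, 18+4-3, 11+3-3, 26+0) = 26
v[7] = max(3+26-3, 4+18-3, 7+18-3, …, 26+3-3, 35+0) = 35
Best is to make no cuts and sell whole for $35.

35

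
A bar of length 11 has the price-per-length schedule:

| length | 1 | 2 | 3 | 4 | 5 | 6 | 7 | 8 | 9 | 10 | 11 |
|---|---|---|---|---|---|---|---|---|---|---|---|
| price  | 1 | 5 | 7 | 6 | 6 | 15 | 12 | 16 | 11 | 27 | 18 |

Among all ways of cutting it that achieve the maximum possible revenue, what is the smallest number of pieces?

Build r[k] bottom-up: r[k] = max over allowed piece i of (p[i] + r[k−i]).
r[1] = 1
r[2] = max(1+1, 5+0) = 5
r[3] = max(1+5, 5+1, 7+0) = 7
r[4] = max(1+7, 5+5, 7+1, 6+0) = 10
r[5] = max(1+10, 5+7, 7+5, 6+1, 6+0) = 12
r[6] = max(1+12, 5+10, 7+7, 6+5, 6+1, 15+0) = 15
r[7] = max(1+15, 5+12, 7+10, …, 15+1, 12+0) = 17
r[8] = max(1+17, 5+15, 7+12, …, 12+1, 16+0) = 20
r[9] = max(1+20, 5+17, 7+15, …, 16+1, 11+0) = 22
r[10] = max(1+22, 5+20, 7+17, …, 11+1, 27+0) = 27
r[11] = max(1+27, 5+22, 7+20, …, 27+1, 18+0) = 28
Maximum revenue is 28.
Now minimize piece count subject to staying optimal: for each k, pieces[k] = 1 + min over i with p[i]+r[k−i]=r[k] of pieces[k−i].
pieces[8] = 2
pieces[9] = 2
pieces[10] = 1
pieces[11] = 2

2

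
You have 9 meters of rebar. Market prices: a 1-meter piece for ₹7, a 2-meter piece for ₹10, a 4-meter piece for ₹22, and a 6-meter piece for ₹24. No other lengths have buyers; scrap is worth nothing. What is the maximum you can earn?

Build f[k] bottom-up: f[k] = max over allowed piece i of (p[i] + f[k−i]).
f[1] = 7
f[2] = max(7+7, 10+0) = 14
f[3] = max(7+14, 10+7) = 21
f[4] = max(7+21, 10+14, 22+0) = 28
f[5] = max(7+28, 10+21, 22+7) = 35
f[6] = max(7+35, 10+28, 22+14, 24+0) = 42
f[7] = max(7+42, 10+35, 22+21, 24+7) = 49
f[8] = max(7+49, 10+42, 22+28, 24+14) = 56
f[9] = max(7+56, 10+49, 22+35, 24+21) = 63
One optimal cutting: 1 + 1 + 1 + 1 + 1 + 1 + 1 + 1 + 1 → ₹63.

63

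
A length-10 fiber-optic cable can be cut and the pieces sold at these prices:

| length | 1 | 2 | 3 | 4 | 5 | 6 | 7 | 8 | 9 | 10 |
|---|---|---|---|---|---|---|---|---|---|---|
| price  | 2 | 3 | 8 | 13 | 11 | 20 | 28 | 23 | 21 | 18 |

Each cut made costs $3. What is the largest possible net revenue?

Consider every possible first cut. r[k] is the best of p[i]+r[k−i] over all sellable i≤k, charging 3 whenever i<k.
r[1] = 2
r[2] = max(2+2-3, 3+0) = 3
r[3] = max(2+3-3, 3+2-3, 8+0) = 8
r[4] = max(2+8-3, 3+3-3, 8+2-3, 13+0) = 13
r[5] = max(2+13-3, 3+8-3, 8+3-3, 13+2-3, 11+0) = 12
r[6] = max(2+12-3, 3+13-3, 8+8-3, 13+3-3, 11+2-3, 20+0) = 20
r[7] = max(2+20-3, 3+12-3, 8+13-3, …, 20+2-3, 28+0) = 28
r[8] = max(2+28-3, 3+20-3, 8+12-3, …, 28+2-3, 23+0) = 27
r[9] = max(2+27-3, 3+28-3, 8+20-3, …, 23+2-3, 21+0) = 28
r[10] = max(2+28-3, 3+27-3, 8+28-3, …, 21+2-3, 18+0) = 33
One optimal plan: pieces 7 + 3 (1 cut) → $36 − $3 = $33.

33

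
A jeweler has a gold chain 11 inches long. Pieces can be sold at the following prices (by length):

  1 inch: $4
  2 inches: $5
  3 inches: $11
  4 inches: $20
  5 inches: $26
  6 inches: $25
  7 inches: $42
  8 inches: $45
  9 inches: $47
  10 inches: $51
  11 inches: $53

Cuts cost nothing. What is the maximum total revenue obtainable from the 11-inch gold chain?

Consider every possible first cut. r[k] is the best of p[i]+r[k−i] over all sellable i≤k.
r[1] = 4
r[2] = max(4+4, 5+0) = 8
r[3] = max(4+8, 5+4, 11+0) = 12
r[4] = max(4+12, 5+8, 11+4, 20+0) = 20
r[5] = max(4+20, 5+12, 11+8, 20+4, 26+0) = 26
r[6] = max(4+26, 5+20, 11+12, 20+8, 26+4, 25+0) = 30
r[7] = max(4+30, 5+26, 11+20, …, 25+4, 42+0) = 42
r[8] = max(4+42, 5+30, 11+26, …, 42+4, 45+0) = 46
r[9] = max(4+46, 5+42, 11+30, …, 45+4, 47+0) = 50
r[10] = max(4+50, 5+46, 11+42, …, 47+4, 51+0) = 54
r[11] = max(4+54, 5+50, 11+46, …, 51+4, 53+0) = 62
One optimal cutting: 7 + 4 → $42 + $20 = $62.

62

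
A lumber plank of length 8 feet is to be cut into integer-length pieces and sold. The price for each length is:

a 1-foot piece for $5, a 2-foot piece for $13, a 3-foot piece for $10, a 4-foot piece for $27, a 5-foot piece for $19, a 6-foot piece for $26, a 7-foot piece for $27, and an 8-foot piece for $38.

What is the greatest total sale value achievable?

Build best[k] bottom-up: best[k] = max over allowed piece i of (p[i] + best[k−i]).
best[1] = 5
best[2] = 13
best[3] = 18  (first piece 1, then best[2]=13)
best[4] = 27
best[5] = 32  (first piece 1, then best[4]=27)
best[6] = 40  (first piece 2, then best[4]=27)
best[7] = 45  (first piece 1, then best[6]=40)
best[8] = 54  (first piece 4, then best[4]=27)
One optimal cutting: 4 + 4 → $27 + $27 = $54.

54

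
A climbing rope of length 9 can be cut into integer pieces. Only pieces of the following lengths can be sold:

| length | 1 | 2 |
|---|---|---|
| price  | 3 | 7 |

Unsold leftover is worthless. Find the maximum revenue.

31

Build r[k] bottom-up: r[k] = max over allowed piece i of (p[i] + r[k−i]).
r[1] = 3
r[2] = 7
r[3] = 10  (first piece 1, then r[2]=7)
r[4] = 14  (first piece 2, then r[2]=7)
r[5] = 17  (first piece 1, then r[4]=14)
r[6] = 21  (first piece 2, then r[4]=14)
r[7] = 24  (first piece 1, then r[6]=21)
r[8] = 28  (first piece 2, then r[6]=21)
r[9] = 31  (first piece 1, then r[8]=28)
One optimal cutting: 2 + 2 + 2 + 2 + 1 → €31.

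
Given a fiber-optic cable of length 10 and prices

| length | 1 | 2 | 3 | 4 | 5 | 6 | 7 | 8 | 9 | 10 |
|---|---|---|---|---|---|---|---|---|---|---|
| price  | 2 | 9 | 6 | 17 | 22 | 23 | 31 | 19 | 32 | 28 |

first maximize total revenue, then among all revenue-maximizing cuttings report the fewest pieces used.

5

Consider every possible first cut. r[k] is the best of p[i]+r[k−i] over all sellable i≤k.
r[1] = 2
r[2] = max(2+2, 9+0) = 9
r[3] = max(2+9, 9+2, 6+0) = 11
r[4] = max(2+11, 9+9, 6+2, 17+0) = 18
r[5] = max(2+18, 9+11, 6+9, 17+2, 22+0) = 22
r[6] = max(2+22, 9+18, 6+11, 17+9, 22+2, 23+0) = 27
r[7] = max(2+27, 9+22, 6+18, …, 23+2, 31+0) = 31
r[8] = max(2+31, 9+27, 6+22, …, 31+2, 19+0) = 36
r[9] = max(2+36, 9+31, 6+27, …, 19+2, 32+0) = 40
r[10] = max(2+40, 9+36, 6+31, …, 32+2, 28+0) = 45
Maximum revenue is $45.
Now minimize piece count subject to staying optimal: for each k, pieces[k] = 1 + min over i with p[i]+r[k−i]=r[k] of pieces[k−i].
pieces[7] = 1
pieces[8] = 4
pieces[9] = 2
pieces[10] = 5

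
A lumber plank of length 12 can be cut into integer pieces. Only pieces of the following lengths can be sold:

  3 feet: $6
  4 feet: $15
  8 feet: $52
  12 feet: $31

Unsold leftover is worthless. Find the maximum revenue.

67

Build f[k] bottom-up: f[k] = max over allowed piece i of (p[i] + f[k−i]).
f[1] = 0
f[2] = 0
f[3] = 6
f[4] = max(6+0, 15+0) = 15
f[5] = max(6+0, 15+0) = 15
f[6] = max(6+6, 15+0) = 15
f[7] = max(6+15, 15+6) = 21
f[8] = max(6+15, 15+15, 52+0) = 52
f[9] = max(6+15, 15+15, 52+0) = 52
f[10] = max(6+21, 15+15, 52+0) = 52
f[11] = max(6+52, 15+21, 52+6) = 58
f[12] = max(6+52, 15+52, 52+15, 31+0) = 67
One optimal cutting: 8 + 4 → $67.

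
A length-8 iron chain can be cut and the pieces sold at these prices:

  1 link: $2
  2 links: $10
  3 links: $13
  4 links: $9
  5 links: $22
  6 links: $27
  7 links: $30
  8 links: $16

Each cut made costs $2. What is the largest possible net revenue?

35

Let net[k] be the best obtainable value from length k. For each k, try every first piece i and keep the best of price[i] + net[k−i] minus the 2 cut fee when i<k.
net[1] = 2
net[2] = 10
net[3] = 13
net[4] = 18  (first piece 2, then net[2]=10)
net[5] = 22
net[6] = 27
net[7] = 30  (first piece 2, then net[5]=22)
net[8] = 35  (first piece 2, then net[6]=27)
One optimal plan: pieces 6 + 2 (1 cut) → $37 − $2 = $35.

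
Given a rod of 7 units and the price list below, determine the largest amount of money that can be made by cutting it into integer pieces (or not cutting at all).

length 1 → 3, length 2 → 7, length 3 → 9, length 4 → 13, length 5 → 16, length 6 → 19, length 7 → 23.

24

Let best[k] be the best obtainable value from length k. For each k, try every first piece i and keep the best of price[i] + best[k−i].
best[1] = 3
best[2] = max(3+3, 7+0) = 7
best[3] = max(3+7, 7+3, 9+0) = 10
best[4] = max(3+10, 7+7, 9+3, 13+0) = 14
best[5] = max(3+14, 7+10, 9+7, 13+3, 16+0) = 17
best[6] = max(3+17, 7+14, 9+10, 13+7, 16+3, 19+0) = 21
best[7] = max(3+21, 7+17, 9+14, …, 19+3, 23+0) = 24
One optimal cutting: 2 + 2 + 2 + 1 → 7 + 7 + 7 + 3 = 24.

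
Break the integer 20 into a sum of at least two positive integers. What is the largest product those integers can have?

Fill prod[k] for k=2..20: at each k try every first piece i and multiply by the better of (k−i) uncut or prod[k−i].
Small cases: prod[2]=1, prod[3]=2, prod[4]=4, prod[5]=6, prod[6]=9, prod[7]=12, prod[8]=18, prod[9]=27, prod[10]=36, prod[11]=54, prod[12]=81, prod[13]=108, prod[14]=162, prod[15]=243.
prod[16] = 2·max(14,162) = 2·162 = 324
prod[17] = 2·max(15,243) = 2·243 = 486
prod[18] = 3·max(15,243) = 3·243 = 729
prod[19] = 2·max(17,486) = 2·486 = 972
prod[20] = 2·max(18,729) = 2·729 = 1458
One optimal split: 3 + 3 + 3 + 3 + 3 + 3 + 2; product 3·3·3·3·3·3·2 = 1458.

1458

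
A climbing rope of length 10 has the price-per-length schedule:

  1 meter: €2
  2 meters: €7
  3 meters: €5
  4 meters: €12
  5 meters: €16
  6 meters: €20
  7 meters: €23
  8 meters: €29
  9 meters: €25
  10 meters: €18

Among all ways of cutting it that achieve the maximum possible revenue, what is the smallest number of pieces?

Build r[k] bottom-up: r[k] = max over allowed piece i of (p[i] + r[k−i]).
r[1] = 2
r[2] = max(2+2, 7+0) = 7
r[3] = max(2+7, 7+2, 5+0) = 9
r[4] = max(2+9, 7+7, 5+2, 12+0) = 14
r[5] = max(2+14, 7+9, 5+7, 12+2, 16+0) = 16
r[6] = max(2+16, 7+14, 5+9, 12+7, 16+2, 20+0) = 21
r[7] = max(2+21, 7+16, 5+14, …, 20+2, 23+0) = 23
r[8] = max(2+23, 7+21, 5+16, …, 23+2, 29+0) = 29
r[9] = max(2+29, 7+23, 5+21, …, 29+2, 25+0) = 31
r[10] = max(2+31, 7+29, 5+23, …, 25+2, 18+0) = 36
Maximum revenue is €36.
Now minimize piece count subject to staying optimal: for each k, pieces[k] = 1 + min over i with p[i]+r[k−i]=r[k] of pieces[k−i].
pieces[7] = 1
pieces[8] = 1
pieces[9] = 2
pieces[10] = 2

2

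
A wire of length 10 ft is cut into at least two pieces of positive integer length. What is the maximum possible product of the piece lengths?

36

Fill g[k] for k=2..10: at each k try every first piece i and multiply by the better of (k−i) uncut or g[k−i].
g[2] = 1*max(1,0) = 1*1 = 1
g[3] = max(1*2, 2*1) = 2
g[4] = max(1*3, 2*2, 3*1) = 4
g[5] = max(1*4, 2*3, 3*2, 4*1) = 6
g[6] = max(1*6, 2*4, 3*3, 4*2, 5*1) = 9
g[7] = max(1*9, 2*6, 3*4, 4*3, 5*2, 6*1) = 12
g[8] = max(1*12, 2*9, 3*6, …, 6*2, 7*1) = 18
g[9] = max(1*18, 2*12, 3*9, …, 7*2, 8*1) = 27
g[10] = max(1*27, 2*18, 3*12, …, 8*2, 9*1) = 36
One optimal split: 3 + 3 + 2 + 2; product 3*3*2*2 = 36.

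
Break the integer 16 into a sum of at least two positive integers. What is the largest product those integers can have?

Fill f[k] for k=2..16: at each k try every first piece i and multiply by the better of (k−i) uncut or f[k−i].
f[2] = 1×max(1,0) = 1×1 = 1
f[3] = 1×max(2,1) = 1×2 = 2
f[4] = 2×max(2,1) = 2×2 = 4
f[5] = 2×max(3,2) = 2×3 = 6
f[6] = 3×max(3,2) = 3×3 = 9
f[7] = 2×max(5,6) = 2×6 = 12
f[8] = 2×max(6,9) = 2×9 = 18
f[9] = 3×max(6,9) = 3×9 = 27
f[10] = 2×max(8,18) = 2×18 = 36
f[11] = 2×max(9,27) = 2×27 = 54
f[12] = 3×max(9,27) = 3×27 = 81
f[13] = 2×max(11,54) = 2×54 = 108
f[14] = 2×max(12,81) = 2×81 = 162
f[15] = 3×max(12,81) = 3×81 = 243
f[16] = 2×max(14,162) = 2×162 = 324
One optimal split: 3 + 3 + 3 + 3 + 2 + 2; product 3×3×3×3×2×2 = 324.

324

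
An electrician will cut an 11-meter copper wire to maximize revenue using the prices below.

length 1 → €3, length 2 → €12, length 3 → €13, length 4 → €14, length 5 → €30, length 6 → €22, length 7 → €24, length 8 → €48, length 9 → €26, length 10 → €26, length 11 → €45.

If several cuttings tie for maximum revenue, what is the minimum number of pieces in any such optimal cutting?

Build r[k] bottom-up: r[k] = max over allowed piece i of (p[i] + r[k−i]).
r[1] = 3
r[2] = max(3+3, 12+0) = 12
r[3] = max(3+12, 12+3, 13+0) = 15
r[4] = max(3+15, 12+12, 13+3, 14+0) = 24
r[5] = max(3+24, 12+15, 13+12, 14+3, 30+0) = 30
r[6] = max(3+30, 12+24, 13+15, 14+12, 30+3, 22+0) = 36
r[7] = max(3+36, 12+30, 13+24, …, 22+3, 24+0) = 42
r[8] = max(3+42, 12+36, 13+30, …, 24+3, 48+0) = 48
r[9] = max(3+48, 12+42, 13+36, …, 48+3, 26+0) = 54
r[10] = max(3+54, 12+48, 13+42, …, 26+3, 26+0) = 60
r[11] = max(3+60, 12+54, 13+48, …, 26+3, 45+0) = 66
Maximum revenue is €66.
Now minimize piece count subject to staying optimal: for each k, pieces[k] = 1 + min over i with p[i]+r[k−i]=r[k] of pieces[k−i].
pieces[8] = 1
pieces[9] = 3
pieces[10] = 2
pieces[11] = 4

4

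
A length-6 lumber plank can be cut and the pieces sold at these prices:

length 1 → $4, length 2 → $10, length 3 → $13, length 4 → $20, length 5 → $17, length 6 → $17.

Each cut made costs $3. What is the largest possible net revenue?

Build v[k] bottom-up: v[k] = max over allowed piece i of (p[i] + v[k−i]) − 3 per cut.
v[1] = 4
v[2] = max(4+4-3, 10+0) = 10
v[3] = max(4+10-3, 10+4-3, 13+0) = 13
v[4] = max(4+13-3, 10+10-3, 13+4-3, 20+0) = 20
v[5] = max(4+20-3, 10+13-3, 13+10-3, 20+4-3, 17+0) = 21
v[6] = max(4+21-3, 10+20-3, 13+13-3, 20+10-3, 17+4-3, 17+0) = 27
One optimal plan: pieces 4 + 2 (1 cut) → $30 − $3 = $27.

27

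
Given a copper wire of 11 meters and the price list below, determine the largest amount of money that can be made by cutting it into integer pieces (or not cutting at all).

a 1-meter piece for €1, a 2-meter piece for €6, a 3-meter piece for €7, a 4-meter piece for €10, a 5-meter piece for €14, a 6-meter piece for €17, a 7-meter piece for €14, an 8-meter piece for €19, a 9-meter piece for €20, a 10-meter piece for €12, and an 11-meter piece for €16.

32

Build best[k] bottom-up: best[k] = max over allowed piece i of (p[i] + best[k−i]).
best[1] = 1
best[2] = max(1+1, 6+0) = 6
best[3] = max(1+6, 6+1, 7+0) = 7
best[4] = max(1+7, 6+6, 7+1, 10+0) = 12
best[5] = max(1+12, 6+7, 7+6, 10+1, 14+0) = 14
best[6] = max(1+14, 6+12, 7+7, 10+6, 14+1, 17+0) = 18
best[7] = max(1+18, 6+14, 7+12, …, 17+1, 14+0) = 20
best[8] = max(1+20, 6+18, 7+14, …, 14+1, 19+0) = 24
best[9] = max(1+24, 6+20, 7+18, …, 19+1, 20+0) = 26
best[10] = max(1+26, 6+24, 7+20, …, 20+1, 12+0) = 30
best[11] = max(1+30, 6+26, 7+24, …, 12+1, 16+0) = 32
One optimal cutting: 5 + 2 + 2 + 2 → €14 + €6 + €6 + €6 = €32.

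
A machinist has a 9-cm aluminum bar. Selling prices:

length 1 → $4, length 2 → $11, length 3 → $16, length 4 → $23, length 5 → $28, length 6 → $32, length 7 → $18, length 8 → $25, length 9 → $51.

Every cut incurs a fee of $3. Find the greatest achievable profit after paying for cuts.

Let r[k] be the best obtainable value from length k. For each k, try every first piece i and keep the best of price[i] + r[k−i] minus the 3 cut fee when i<k.
r[1] = 4
r[2] = max(4+4-3, 11+0) = 11
r[3] = max(4+11-3, 11+4-3, 16+0) = 16
r[4] = max(4+16-3, 11+11-3, 16+4-3, 23+0) = 23
r[5] = max(4+23-3, 11+16-3, 16+11-3, 23+4-3, 28+0) = 28
r[6] = max(4+28-3, 11+23-3, 16+16-3, 23+11-3, 28+4-3, 32+0) = 32
r[7] = max(4+32-3, 11+28-3, 16+23-3, …, 32+4-3, 18+0) = 36
r[8] = max(4+36-3, 11+32-3, 16+28-3, …, 18+4-3, 25+0) = 43
r[9] = max(4+43-3, 11+36-3, 16+32-3, …, 25+4-3, 51+0) = 51
Best is to make no cuts and sell whole for $51.

51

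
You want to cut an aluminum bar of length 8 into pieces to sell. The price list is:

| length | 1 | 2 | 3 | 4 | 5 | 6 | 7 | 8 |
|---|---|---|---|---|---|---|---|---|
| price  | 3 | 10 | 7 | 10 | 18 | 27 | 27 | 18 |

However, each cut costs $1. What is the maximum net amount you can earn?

37

Let v[k] be the best obtainable value from length k. For each k, try every first piece i and keep the best of price[i] + v[k−i] minus the 1 cut fee when i<k.
v[1] = 3
v[2] = max(3+3-1, 10+0) = 10
v[3] = max(3+10-1, 10+3-1, 7+0) = 12
v[4] = max(3+12-1, 10+10-1, 7+3-1, 10+0) = 19
v[5] = max(3+19-1, 10+12-1, 7+10-1, 10+3-1, 18+0) = 21
v[6] = max(3+21-1, 10+19-1, 7+12-1, 10+10-1, 18+3-1, 27+0) = 28
v[7] = max(3+28-1, 10+21-1, 7+19-1, …, 27+3-1, 27+0) = 30
v[8] = max(3+30-1, 10+28-1, 7+21-1, …, 27+3-1, 18+0) = 37
One optimal plan: pieces 2 + 2 + 2 + 2 (3 cuts) → $40 − $3 = $37.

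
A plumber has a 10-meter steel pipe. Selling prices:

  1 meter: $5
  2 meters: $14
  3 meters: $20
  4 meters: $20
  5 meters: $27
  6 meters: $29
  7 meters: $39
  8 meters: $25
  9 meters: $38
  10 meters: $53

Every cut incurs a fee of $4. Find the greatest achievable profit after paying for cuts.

56

Let r[k] be the best obtainable value from length k. For each k, try every first piece i and keep the best of price[i] + r[k−i] minus the 4 cut fee when i<k.
r[1] = 5
r[2] = 14
r[3] = 20
r[4] = 24  (first piece 2, then r[2]=14)
r[5] = 30  (first piece 2, then r[3]=20)
r[6] = 36  (first piece 3, then r[3]=20)
r[7] = 40  (first piece 2, then r[5]=30)
r[8] = 46  (first piece 2, then r[6]=36)
r[9] = 52  (first piece 3, then r[6]=36)
r[10] = 56  (first piece 2, then r[8]=46)
One optimal plan: pieces 3 + 3 + 2 + 2 (3 cuts) → $68 − $12 = $56.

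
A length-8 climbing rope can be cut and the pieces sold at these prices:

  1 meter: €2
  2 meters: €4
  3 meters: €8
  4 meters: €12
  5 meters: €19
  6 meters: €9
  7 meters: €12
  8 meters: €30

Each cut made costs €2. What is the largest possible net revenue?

30

Build net[k] bottom-up: net[k] = max over allowed piece i of (p[i] + net[k−i]) − 2 per cut.
net[1] = 2
net[2] = 4
net[3] = 8
net[4] = 12
net[5] = 19
net[6] = 19  (first piece 1, then net[5]=19)
net[7] = 21  (first piece 2, then net[5]=19)
net[8] = 30
Best is to make no cuts and sell whole for €30.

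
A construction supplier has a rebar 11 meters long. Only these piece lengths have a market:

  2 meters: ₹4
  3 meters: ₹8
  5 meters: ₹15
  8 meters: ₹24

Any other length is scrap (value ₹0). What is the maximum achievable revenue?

Consider every possible first cut. best[k] is the best of p[i]+best[k−i] over all sellable i≤k.
best[1] = 0
best[2] = 4
best[3] = 8
best[4] = 8
best[5] = 15
best[6] = 16  (first piece 3, then best[3]=8)
best[7] = 19  (first piece 2, then best[5]=15)
best[8] = 24
best[9] = 24
best[10] = 30  (first piece 5, then best[5]=15)
best[11] = 32  (first piece 3, then best[8]=24)
One optimal cutting: 8 + 3 → ₹32.

32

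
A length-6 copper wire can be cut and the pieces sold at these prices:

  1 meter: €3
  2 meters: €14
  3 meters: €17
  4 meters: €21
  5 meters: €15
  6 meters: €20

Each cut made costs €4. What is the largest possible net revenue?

Build r[k] bottom-up: r[k] = max over allowed piece i of (p[i] + r[k−i]) − 4 per cut.
r[1] = 3
r[2] = 14
r[3] = 17
r[4] = 24  (first piece 2, then r[2]=14)
r[5] = 27  (first piece 2, then r[3]=17)
r[6] = 34  (first piece 2, then r[4]=24)
One optimal plan: pieces 2 + 2 + 2 (2 cuts) → €42 − €8 = €34.

34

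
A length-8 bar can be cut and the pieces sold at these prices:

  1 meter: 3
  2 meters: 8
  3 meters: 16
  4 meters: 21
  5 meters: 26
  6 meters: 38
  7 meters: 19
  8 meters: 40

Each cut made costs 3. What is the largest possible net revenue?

43

Consider every possible first cut. net[k] is the best of p[i]+net[k−i] over all sellable i≤k, charging 3 whenever i<k.
net[1] = 3
net[2] = max(3+3-3, 8+0) = 8
net[3] = max(3+8-3, 8+3-3, 16+0) = 16
net[4] = max(3+16-3, 8+8-3, 16+3-3, 21+0) = 21
net[5] = max(3+21-3, 8+16-3, 16+8-3, 21+3-3, 26+0) = 26
net[6] = max(3+26-3, 8+21-3, 16+16-3, 21+8-3, 26+3-3, 38+0) = 38
net[7] = max(3+38-3, 8+26-3, 16+21-3, …, 38+3-3, 19+0) = 38
net[8] = max(3+38-3, 8+38-3, 16+26-3, …, 19+3-3, 40+0) = 43
One optimal plan: pieces 6 + 2 (1 cut) → 46 − 3 = 43.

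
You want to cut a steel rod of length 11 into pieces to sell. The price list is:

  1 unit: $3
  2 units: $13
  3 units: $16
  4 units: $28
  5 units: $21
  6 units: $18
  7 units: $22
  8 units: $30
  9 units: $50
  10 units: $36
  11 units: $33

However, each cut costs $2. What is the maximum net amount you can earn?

Consider every possible first cut. r[k] is the best of p[i]+r[k−i] over all sellable i≤k, charging 2 whenever i<k.
r[1] = 3
r[2] = 13
r[3] = 16
r[4] = 28
r[5] = 29  (first piece 1, then r[4]=28)
r[6] = 39  (first piece 2, then r[4]=28)
r[7] = 42  (first piece 3, then r[4]=28)
r[8] = 54  (first piece 4, then r[4]=28)
r[9] = 55  (first piece 1, then r[8]=54)
r[10] = 65  (first piece 2, then r[8]=54)
r[11] = 68  (first piece 3, then r[8]=54)
One optimal plan: pieces 4 + 4 + 3 (2 cuts) → $72 − $4 = $68.

68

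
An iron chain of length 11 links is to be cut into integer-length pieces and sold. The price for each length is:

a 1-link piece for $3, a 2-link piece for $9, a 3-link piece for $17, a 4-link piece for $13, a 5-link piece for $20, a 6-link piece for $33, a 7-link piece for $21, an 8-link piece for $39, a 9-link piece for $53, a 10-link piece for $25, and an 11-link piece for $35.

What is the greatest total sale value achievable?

62

Build v[k] bottom-up: v[k] = max over allowed piece i of (p[i] + v[k−i]).
v[1] = 3
v[2] = 9
v[3] = 17
v[4] = 20  (first piece 1, then v[3]=17)
v[5] = 26  (first piece 2, then v[3]=17)
v[6] = 34  (first piece 3, then v[3]=17)
v[7] = 37  (first piece 1, then v[6]=34)
v[8] = 43  (first piece 2, then v[6]=34)
v[9] = 53
v[10] = 56  (first piece 1, then v[9]=53)
v[11] = 62  (first piece 2, then v[9]=53)
One optimal cutting: 9 + 2 → $53 + $9 = $62.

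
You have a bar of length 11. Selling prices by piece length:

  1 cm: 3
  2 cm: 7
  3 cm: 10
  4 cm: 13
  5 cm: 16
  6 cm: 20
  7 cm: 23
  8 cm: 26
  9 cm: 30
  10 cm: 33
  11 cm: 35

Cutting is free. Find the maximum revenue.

Build best[k] bottom-up: best[k] = max over allowed piece i of (p[i] + best[k−i]).
best[1] = 3
best[2] = max(3+3, 7+0) = 7
best[3] = max(3+7, 7+3, 10+0) = 10
best[4] = max(3+10, 7+7, 10+3, 13+0) = 14
best[5] = max(3+14, 7+10, 10+7, 13+3, 16+0) = 17
best[6] = max(3+17, 7+14, 10+10, 13+7, 16+3, 20+0) = 21
best[7] = max(3+21, 7+17, 10+14, …, 20+3, 23+0) = 24
best[8] = max(3+24, 7+21, 10+17, …, 23+3, 26+0) = 28
best[9] = max(3+28, 7+24, 10+21, …, 26+3, 30+0) = 31
best[10] = max(3+31, 7+28, 10+24, …, 30+3, 33+0) = 35
best[11] = max(3+35, 7+31, 10+28, …, 33+3, 35+0) = 38
One optimal cutting: 2 + 2 + 2 + 2 + 2 + 1 → 7 + 7 + 7 + 7 + 7 + 3 = 38.

38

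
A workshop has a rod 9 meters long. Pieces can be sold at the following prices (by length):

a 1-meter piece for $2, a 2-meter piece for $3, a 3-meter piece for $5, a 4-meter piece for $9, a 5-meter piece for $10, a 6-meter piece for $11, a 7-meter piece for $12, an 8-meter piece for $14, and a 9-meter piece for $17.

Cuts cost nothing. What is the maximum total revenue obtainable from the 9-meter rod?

Build v[k] bottom-up: v[k] = max over allowed piece i of (p[i] + v[k−i]).
v[1] = 2
v[2] = max(2+2, 3+0) = 4
v[3] = max(2+4, 3+2, 5+0) = 6
v[4] = max(2+6, 3+4, 5+2, 9+0) = 9
v[5] = max(2+9, 3+6, 5+4, 9+2, 10+0) = 11
v[6] = max(2+11, 3+9, 5+6, 9+4, 10+2, 11+0) = 13
v[7] = max(2+13, 3+11, 5+9, …, 11+2, 12+0) = 15
v[8] = max(2+15, 3+13, 5+11, …, 12+2, 14+0) = 18
v[9] = max(2+18, 3+15, 5+13, …, 14+2, 17+0) = 20
One optimal cutting: 4 + 4 + 1 → $9 + $9 + $2 = $20.

20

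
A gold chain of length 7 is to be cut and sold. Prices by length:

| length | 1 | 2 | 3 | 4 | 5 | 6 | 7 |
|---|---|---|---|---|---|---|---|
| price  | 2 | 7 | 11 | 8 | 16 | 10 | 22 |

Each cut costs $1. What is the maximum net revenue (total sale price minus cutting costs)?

Build r[k] bottom-up: r[k] = max over allowed piece i of (p[i] + r[k−i]) − 1 per cut.
r[1] = 2
r[2] = 7
r[3] = 11
r[4] = 13  (first piece 2, then r[2]=7)
r[5] = 17  (first piece 2, then r[3]=11)
r[6] = 21  (first piece 3, then r[3]=11)
r[7] = 23  (first piece 2, then r[5]=17)
One optimal plan: pieces 3 + 2 + 2 (2 cuts) → $25 − $2 = $23.

23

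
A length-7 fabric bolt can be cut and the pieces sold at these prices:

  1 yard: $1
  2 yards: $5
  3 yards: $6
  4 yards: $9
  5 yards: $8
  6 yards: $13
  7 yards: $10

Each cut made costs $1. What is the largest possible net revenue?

14

Consider every possible first cut. r[k] is the best of p[i]+r[k−i] over all sellable i≤k, charging 1 whenever i<k.
r[1] = 1
r[2] = 5
r[3] = 6
r[4] = 9  (first piece 2, then r[2]=5)
r[5] = 10  (first piece 2, then r[3]=6)
r[6] = 13  (first piece 2, then r[4]=9)
r[7] = 14  (first piece 2, then r[5]=10)
One optimal plan: pieces 3 + 2 + 2 (2 cuts) → $16 − $2 = $14.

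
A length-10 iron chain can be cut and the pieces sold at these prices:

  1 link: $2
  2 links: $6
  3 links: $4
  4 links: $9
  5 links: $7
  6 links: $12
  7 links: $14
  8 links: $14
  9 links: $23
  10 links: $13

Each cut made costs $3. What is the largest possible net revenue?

22

Let v[k] be the best obtainable value from length k. For each k, try every first piece i and keep the best of price[i] + v[k−i] minus the 3 cut fee when i<k.
v[1] = 2
v[2] = max(2+2-3, 6+0) = 6
v[3] = max(2+6-3, 6+2-3, 4+0) = 5
v[4] = max(2+5-3, 6+6-3, 4+2-3, 9+0) = 9
v[5] = max(2+9-3, 6+5-3, 4+6-3, 9+2-3, 7+0) = 8
v[6] = max(2+8-3, 6+9-3, 4+5-3, 9+6-3, 7+2-3, 12+0) = 12
v[7] = max(2+12-3, 6+8-3, 4+9-3, …, 12+2-3, 14+0) = 14
v[8] = max(2+14-3, 6+12-3, 4+8-3, …, 14+2-3, 14+0) = 15
v[9] = max(2+15-3, 6+14-3, 4+12-3, …, 14+2-3, 23+0) = 23
v[10] = max(2+23-3, 6+15-3, 4+14-3, …, 23+2-3, 13+0) = 22
One optimal plan: pieces 9 + 1 (1 cut) → $25 − $3 = $22.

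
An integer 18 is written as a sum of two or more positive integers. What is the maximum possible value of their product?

729

Fill P[k] for k=2..18: at each k try every first piece i and multiply by the better of (k−i) uncut or P[k−i].
P[2] = 1×max(1,0) = 1×1 = 1
P[3] = max(1×2, 2×1) = 2
P[4] = max(1×3, 2×2, 3×1) = 4
P[5] = max(1×4, 2×3, 3×2, 4×1) = 6
P[6] = max(1×6, 2×4, 3×3, 4×2, 5×1) = 9
P[7] = max(1×9, 2×6, 3×4, 4×3, 5×2, 6×1) = 12
P[8] = max(1×12, 2×9, 3×6, …, 6×2, 7×1) = 18
P[9] = max(1×18, 2×12, 3×9, …, 7×2, 8×1) = 27
P[10] = max(1×27, 2×18, 3×12, …, 8×2, 9×1) = 36
P[11] = max(1×36, 2×27, 3×18, …, 9×2, 10×1) = 54
P[12] = max(1×54, 2×36, 3×27, …, 10×2, 11×1) = 81
P[13] = max(1×81, 2×54, 3×36, …, 11×2, 12×1) = 108
P[14] = max(1×108, 2×81, 3×54, …, 12×2, 13×1) = 162
P[15] = max(1×162, 2×108, 3×81, …, 13×2, 14×1) = 243
P[16] = max(1×243, 2×162, 3×108, …, 14×2, 15×1) = 324
P[17] = max(1×324, 2×243, 3×162, …, 15×2, 16×1) = 486
P[18] = max(1×486, 2×324, 3×243, …, 16×2, 17×1) = 729
One optimal split: 3 + 3 + 3 + 3 + 3 + 3; product 3×3×3×3×3×3 = 729.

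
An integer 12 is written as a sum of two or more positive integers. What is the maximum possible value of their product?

Fill m[k] for k=2..12: at each k try every first piece i and multiply by the better of (k−i) uncut or m[k−i].
Small cases: m[2]=1, m[3]=2, m[4]=4, m[5]=6.
m[6] = 3*max(3,2) = 3*3 = 9
m[7] = 2*max(5,6) = 2*6 = 12
m[8] = 2*max(6,9) = 2*9 = 18
m[9] = 3*max(6,9) = 3*9 = 27
m[10] = 2*max(8,18) = 2*18 = 36
m[11] = 2*max(9,27) = 2*27 = 54
m[12] = 3*max(9,27) = 3*27 = 81
One optimal split: 3 + 3 + 3 + 3; product 3*3*3*3 = 81.

81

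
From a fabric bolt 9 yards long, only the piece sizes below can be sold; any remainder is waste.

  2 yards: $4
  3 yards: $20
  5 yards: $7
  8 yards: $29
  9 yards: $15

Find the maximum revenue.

Build f[k] bottom-up: f[k] = max over allowed piece i of (p[i] + f[k−i]).
f[1] = 0
f[2] = 4
f[3] = max(4+0, 20+0) = 20
f[4] = max(4+4, 20+0) = 20
f[5] = max(4+20, 20+4, 7+0) = 24
f[6] = max(4+20, 20+20, 7+0) = 40
f[7] = max(4+24, 20+20, 7+4) = 40
f[8] = max(4+40, 20+24, 7+20, 29+0) = 44
f[9] = max(4+40, 20+40, 7+20, 29+0, 15+0) = 60
One optimal cutting: 3 + 3 + 3 → $60.

60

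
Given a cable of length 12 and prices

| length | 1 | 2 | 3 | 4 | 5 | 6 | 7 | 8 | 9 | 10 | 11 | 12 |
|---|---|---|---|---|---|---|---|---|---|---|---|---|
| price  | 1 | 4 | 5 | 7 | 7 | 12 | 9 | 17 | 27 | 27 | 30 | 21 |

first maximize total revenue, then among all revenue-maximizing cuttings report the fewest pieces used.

Consider every possible first cut. r[k] is the best of p[i]+r[k−i] over all sellable i≤k.
r[1] = 1
r[2] = max(1+1, 4+0) = 4
r[3] = max(1+4, 4+1, 5+0) = 5
r[4] = max(1+5, 4+4, 5+1, 7+0) = 8
r[5] = max(1+8, 4+5, 5+4, 7+1, 7+0) = 9
r[6] = max(1+9, 4+8, 5+5, 7+4, 7+1, 12+0) = 12
r[7] = max(1+12, 4+9, 5+8, …, 12+1, 9+0) = 13
r[8] = max(1+13, 4+12, 5+9, …, 9+1, 17+0) = 17
r[9] = max(1+17, 4+13, 5+12, …, 17+1, 27+0) = 27
r[10] = max(1+27, 4+17, 5+13, …, 27+1, 27+0) = 28
r[11] = max(1+28, 4+27, 5+17, …, 27+1, 30+0) = 31
r[12] = max(1+31, 4+28, 5+27, …, 30+1, 21+0) = 32
Maximum revenue is $32.
Now minimize piece count subject to staying optimal: for each k, pieces[k] = 1 + min over i with p[i]+r[k−i]=r[k] of pieces[k−i].
pieces[9] = 1
pieces[10] = 2
pieces[11] = 2
pieces[12] = 2

2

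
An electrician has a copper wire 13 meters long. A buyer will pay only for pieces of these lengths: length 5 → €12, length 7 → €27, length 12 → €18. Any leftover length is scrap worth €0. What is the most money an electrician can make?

Let r[k] be the best obtainable value from length k. For each k, try every first piece i and keep the best of price[i] + r[k−i].
r[1] = 0
r[2] = 0
r[3] = 0
r[4] = 0
r[5] = 12
r[6] = 12
r[7] = max(12+0, 27+0) = 27
r[8] = max(12+0, 27+0) = 27
r[9] = max(12+0, 27+0) = 27
r[10] = max(12+12, 27+0) = 27
r[11] = max(12+12, 27+0) = 27
r[12] = max(12+27, 27+12, 18+0) = 39
r[13] = max(12+27, 27+12, 18+0) = 39
One optimal cutting: pieces 7 + 5 with 1 meter of scrap → €39.

39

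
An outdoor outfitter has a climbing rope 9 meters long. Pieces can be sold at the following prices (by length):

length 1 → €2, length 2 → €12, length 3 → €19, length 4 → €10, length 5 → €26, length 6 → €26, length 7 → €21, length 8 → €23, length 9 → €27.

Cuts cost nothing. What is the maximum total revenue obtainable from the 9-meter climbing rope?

Let v[k] be the best obtainable value from length k. For each k, try every first piece i and keep the best of price[i] + v[k−i].
v[1] = 2
v[2] = max(2+2, 12+0) = 12
v[3] = max(2+12, 12+2, 19+0) = 19
v[4] = max(2+19, 12+12, 19+2, 10+0) = 24
v[5] = max(2+24, 12+19, 19+12, 10+2, 26+0) = 31
v[6] = max(2+31, 12+24, 19+19, 10+12, 26+2, 26+0) = 38
v[7] = max(2+38, 12+31, 19+24, …, 26+2, 21+0) = 43
v[8] = max(2+43, 12+38, 19+31, …, 21+2, 23+0) = 50
v[9] = max(2+50, 12+43, 19+38, …, 23+2, 27+0) = 57
One optimal cutting: 3 + 3 + 3 → €19 + €19 + €19 = €57.

57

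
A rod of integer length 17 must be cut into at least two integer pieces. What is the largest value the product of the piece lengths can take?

Let m[k] be the best product for length k (with at least one cut). For each first piece i, the rest contributes max(k−i, m[k−i]).
Small cases: m[2]=1, m[3]=2, m[4]=4, m[5]=6, m[6]=9, m[7]=12, m[8]=18, m[9]=27, m[10]=36, m[11]=54.
m[12] = max(1·54, 2·36, 3·27, …, 10·2, 11·1) = 81
m[13] = max(1·81, 2·54, 3·36, …, 11·2, 12·1) = 108
m[14] = max(1·108, 2·81, 3·54, …, 12·2, 13·1) = 162
m[15] = max(1·162, 2·108, 3·81, …, 13·2, 14·1) = 243
m[16] = max(1·243, 2·162, 3·108, …, 14·2, 15·1) = 324
m[17] = max(1·324, 2·243, 3·162, …, 15·2, 16·1) = 486
One optimal split: 3 + 3 + 3 + 3 + 3 + 2; product 3·3·3·3·3·2 = 486.

486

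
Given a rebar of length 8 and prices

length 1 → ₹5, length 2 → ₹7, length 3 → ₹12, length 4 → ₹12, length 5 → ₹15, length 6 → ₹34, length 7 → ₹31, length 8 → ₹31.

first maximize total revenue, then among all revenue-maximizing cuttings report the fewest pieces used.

Build r[k] bottom-up: r[k] = max over allowed piece i of (p[i] + r[k−i]).
r[1] = 5
r[2] = max(5+5, 7+0) = 10
r[3] = max(5+10, 7+5, 12+0) = 15
r[4] = max(5+15, 7+10, 12+5, 12+0) = 20
r[5] = max(5+20, 7+15, 12+10, 12+5, 15+0) = 25
r[6] = max(5+25, 7+20, 12+15, 12+10, 15+5, 34+0) = 34
r[7] = max(5+34, 7+25, 12+20, …, 34+5, 31+0) = 39
r[8] = max(5+39, 7+34, 12+25, …, 31+5, 31+0) = 44
Maximum revenue is ₹44.
Now minimize piece count subject to staying optimal: for each k, pieces[k] = 1 + min over i with p[i]+r[k−i]=r[k] of pieces[k−i].
pieces[5] = 5
pieces[6] = 1
pieces[7] = 2
pieces[8] = 3

3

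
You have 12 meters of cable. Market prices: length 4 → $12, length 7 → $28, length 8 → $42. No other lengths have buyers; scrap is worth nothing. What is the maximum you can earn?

Consider every possible first cut. f[k] is the best of p[i]+f[k−i] over all sellable i≤k.
f[1] = 0
f[2] = 0
f[3] = 0
f[4] = 12
f[5] = 12
f[6] = 12
f[7] = max(12+0, 28+0) = 28
f[8] = max(12+12, 28+0, 42+0) = 42
f[9] = max(12+12, 28+0, 42+0) = 42
f[10] = max(12+12, 28+0, 42+0) = 42
f[11] = max(12+28, 28+12, 42+0) = 42
f[12] = max(12+42, 28+12, 42+12) = 54
One optimal cutting: 8 + 4 → $54.

54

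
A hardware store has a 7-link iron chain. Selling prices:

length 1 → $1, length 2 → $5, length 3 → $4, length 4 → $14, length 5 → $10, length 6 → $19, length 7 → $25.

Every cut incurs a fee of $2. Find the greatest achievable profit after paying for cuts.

25

Build r[k] bottom-up: r[k] = max over allowed piece i of (p[i] + r[k−i]) − 2 per cut.
r[1] = 1
r[2] = 5
r[3] = 4  (first piece 1, then r[2]=5)
r[4] = 14
r[5] = 13  (first piece 1, then r[4]=14)
r[6] = 19
r[7] = 25
Best is to make no cuts and sell whole for $25.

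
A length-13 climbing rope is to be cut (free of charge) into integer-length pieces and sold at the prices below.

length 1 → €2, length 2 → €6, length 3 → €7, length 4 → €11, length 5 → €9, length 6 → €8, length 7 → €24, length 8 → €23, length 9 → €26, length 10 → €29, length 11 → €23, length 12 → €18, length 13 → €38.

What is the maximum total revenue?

Let r[k] be the best obtainable value from length k. For each k, try every first piece i and keep the best of price[i] + r[k−i].
r[1] = 2
r[2] = max(2+2, 6+0) = 6
r[3] = max(2+6, 6+2, 7+0) = 8
r[4] = max(2+8, 6+6, 7+2, 11+0) = 12
r[5] = max(2+12, 6+8, 7+6, 11+2, 9+0) = 14
r[6] = max(2+14, 6+12, 7+8, 11+6, 9+2, 8+0) = 18
r[7] = max(2+18, 6+14, 7+12, …, 8+2, 24+0) = 24
r[8] = max(2+24, 6+18, 7+14, …, 24+2, 23+0) = 26
r[9] = max(2+26, 6+24, 7+18, …, 23+2, 26+0) = 30
r[10] = max(2+30, 6+26, 7+24, …, 26+2, 29+0) = 32
r[11] = max(2+32, 6+30, 7+26, …, 29+2, 23+0) = 36
r[12] = max(2+36, 6+32, 7+30, …, 23+2, 18+0) = 38
r[13] = max(2+38, 6+36, 7+32, …, 18+2, 38+0) = 42
One optimal cutting: 7 + 2 + 2 + 2 → €24 + €6 + €6 + €6 = €42.

42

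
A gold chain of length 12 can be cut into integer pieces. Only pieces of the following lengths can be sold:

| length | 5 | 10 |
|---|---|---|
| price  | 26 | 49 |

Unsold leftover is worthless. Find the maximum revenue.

Let r[k] be the best obtainable value from length k. For each k, try every first piece i and keep the best of price[i] + r[k−i].
r[1] = 0
r[2] = 0
r[3] = 0
r[4] = 0
r[5] = 26
r[6] = 26
r[7] = 26
r[8] = 26
r[9] = 26
r[10] = 52  (first piece 5, then r[5]=26)
r[11] = 52
r[12] = 52
One optimal cutting: pieces 5 + 5 with 2 inches of scrap → $52.

52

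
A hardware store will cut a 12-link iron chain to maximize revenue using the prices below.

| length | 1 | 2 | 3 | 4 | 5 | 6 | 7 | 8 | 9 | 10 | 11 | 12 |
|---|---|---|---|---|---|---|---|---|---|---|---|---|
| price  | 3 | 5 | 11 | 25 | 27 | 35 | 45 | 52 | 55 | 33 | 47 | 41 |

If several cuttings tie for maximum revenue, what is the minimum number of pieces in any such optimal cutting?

2

Let r[k] be the best obtainable value from length k. For each k, try every first piece i and keep the best of price[i] + r[k−i].
r[1] = 3
r[2] = 6  (first piece 1, then r[1]=3)
r[3] = 11
r[4] = 25
r[5] = 28  (first piece 1, then r[4]=25)
r[6] = 35
r[7] = 45
r[8] = 52
r[9] = 55  (first piece 1, then r[8]=52)
r[10] = 60  (first piece 4, then r[6]=35)
r[11] = 70  (first piece 4, then r[7]=45)
r[12] = 77  (first piece 4, then r[8]=52)
Maximum revenue is $77.
Now minimize piece count subject to staying optimal: for each k, pieces[k] = 1 + min over i with p[i]+r[k−i]=r[k] of pieces[k−i].
pieces[9] = 1
pieces[10] = 2
pieces[11] = 2
pieces[12] = 2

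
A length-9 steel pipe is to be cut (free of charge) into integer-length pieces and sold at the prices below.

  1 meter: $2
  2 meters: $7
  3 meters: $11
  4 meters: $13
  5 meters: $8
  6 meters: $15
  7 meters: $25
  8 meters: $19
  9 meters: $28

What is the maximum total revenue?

Build best[k] bottom-up: best[k] = max over allowed piece i of (p[i] + best[k−i]).
best[1] = 2
best[2] = 7
best[3] = 11
best[4] = 14  (first piece 2, then best[2]=7)
best[5] = 18  (first piece 2, then best[3]=11)
best[6] = 22  (first piece 3, then best[3]=11)
best[7] = 25  (first piece 2, then best[5]=18)
best[8] = 29  (first piece 2, then best[6]=22)
best[9] = 33  (first piece 3, then best[6]=22)
One optimal cutting: 3 + 3 + 3 → $11 + $11 + $11 = $33.

33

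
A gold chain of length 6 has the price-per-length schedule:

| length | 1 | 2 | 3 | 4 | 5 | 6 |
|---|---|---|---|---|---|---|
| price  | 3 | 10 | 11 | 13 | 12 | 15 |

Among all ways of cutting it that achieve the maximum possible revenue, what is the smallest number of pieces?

Let r[k] be the best obtainable value from length k. For each k, try every first piece i and keep the best of price[i] + r[k−i].
r[1] = 3
r[2] = max(3+3, 10+0) = 10
r[3] = max(3+10, 10+3, 11+0) = 13
r[4] = max(3+13, 10+10, 11+3, 13+0) = 20
r[5] = max(3+20, 10+13, 11+10, 13+3, 12+0) = 23
r[6] = max(3+23, 10+20, 11+13, 13+10, 12+3, 15+0) = 30
Maximum revenue is $30.
Now minimize piece count subject to staying optimal: for each k, pieces[k] = 1 + min over i with p[i]+r[k−i]=r[k] of pieces[k−i].
pieces[3] = 2
pieces[4] = 2
pieces[5] = 3
pieces[6] = 3

3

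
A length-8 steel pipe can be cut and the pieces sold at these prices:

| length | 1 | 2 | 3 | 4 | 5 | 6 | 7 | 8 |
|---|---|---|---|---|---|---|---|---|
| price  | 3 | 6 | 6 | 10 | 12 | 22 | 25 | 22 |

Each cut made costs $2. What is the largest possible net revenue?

Consider every possible first cut. r[k] is the best of p[i]+r[k−i] over all sellable i≤k, charging 2 whenever i<k.
r[1] = 3
r[2] = 6
r[3] = 7  (first piece 1, then r[2]=6)
r[4] = 10  (first piece 2, then r[2]=6)
r[5] = 12
r[6] = 22
r[7] = 25
r[8] = 26  (first piece 1, then r[7]=25)
One optimal plan: pieces 7 + 1 (1 cut) → $28 − $2 = $26.

26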